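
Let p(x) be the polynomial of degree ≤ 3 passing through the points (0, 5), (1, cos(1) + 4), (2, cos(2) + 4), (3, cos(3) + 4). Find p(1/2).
cos(3)/16 - 5*cos(2)/16 + 15*cos(1)/16 + 69/16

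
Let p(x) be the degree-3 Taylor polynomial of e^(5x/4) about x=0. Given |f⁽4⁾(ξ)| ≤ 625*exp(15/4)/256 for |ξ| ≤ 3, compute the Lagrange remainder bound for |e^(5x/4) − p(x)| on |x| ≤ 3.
16875*exp(15/4)/2048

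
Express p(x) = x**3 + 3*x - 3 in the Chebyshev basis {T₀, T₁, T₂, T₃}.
(-3)T₀ + (15/4)T₁ + (1/4)T₃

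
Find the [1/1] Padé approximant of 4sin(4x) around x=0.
16*x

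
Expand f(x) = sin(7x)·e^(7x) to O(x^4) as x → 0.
7*x + 49*x**2 + 343*x**3/3 + O(x**4)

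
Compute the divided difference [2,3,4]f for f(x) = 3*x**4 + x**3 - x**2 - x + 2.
173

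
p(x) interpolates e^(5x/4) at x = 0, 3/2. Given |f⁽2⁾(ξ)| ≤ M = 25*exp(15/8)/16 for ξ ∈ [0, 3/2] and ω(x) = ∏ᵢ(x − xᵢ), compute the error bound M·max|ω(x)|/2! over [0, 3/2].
225*exp(15/8)/512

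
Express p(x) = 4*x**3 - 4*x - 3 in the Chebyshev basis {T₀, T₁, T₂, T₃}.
(-3)T₀ - T₁ + T₃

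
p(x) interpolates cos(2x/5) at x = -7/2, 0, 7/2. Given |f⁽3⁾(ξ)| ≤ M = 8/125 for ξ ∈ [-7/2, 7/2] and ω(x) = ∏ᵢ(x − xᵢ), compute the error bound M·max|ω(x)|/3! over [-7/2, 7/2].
343*sqrt(3)/3375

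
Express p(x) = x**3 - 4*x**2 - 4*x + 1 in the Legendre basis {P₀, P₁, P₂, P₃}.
(-1/3)P₀ + (-17/5)P₁ + (-8/3)P₂ + (2/5)P₃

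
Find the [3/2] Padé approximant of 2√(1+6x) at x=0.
(27*x**3/2 + 81*x**2/2 + 18*x + 2)/(27*x**2/4 + 6*x + 1)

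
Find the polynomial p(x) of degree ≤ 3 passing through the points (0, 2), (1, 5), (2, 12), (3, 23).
2*x**2 + x + 2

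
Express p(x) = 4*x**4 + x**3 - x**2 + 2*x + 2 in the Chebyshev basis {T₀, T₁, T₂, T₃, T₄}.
(3)T₀ + (11/4)T₁ + (3/2)T₂ + (1/4)T₃ + (1/2)T₄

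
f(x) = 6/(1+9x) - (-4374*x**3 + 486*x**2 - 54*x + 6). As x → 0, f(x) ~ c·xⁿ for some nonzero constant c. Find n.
4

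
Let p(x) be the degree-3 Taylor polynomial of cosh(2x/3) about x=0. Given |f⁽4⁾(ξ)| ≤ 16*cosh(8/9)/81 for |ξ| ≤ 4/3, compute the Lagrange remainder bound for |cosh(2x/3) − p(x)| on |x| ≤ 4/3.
512*cosh(8/9)/19683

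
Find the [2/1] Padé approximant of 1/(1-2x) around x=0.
1/(1 - 2*x)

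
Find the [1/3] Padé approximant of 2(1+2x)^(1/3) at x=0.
(10*x/3 + 2)/(8*x**3/81 - 2*x**2/9 + x + 1)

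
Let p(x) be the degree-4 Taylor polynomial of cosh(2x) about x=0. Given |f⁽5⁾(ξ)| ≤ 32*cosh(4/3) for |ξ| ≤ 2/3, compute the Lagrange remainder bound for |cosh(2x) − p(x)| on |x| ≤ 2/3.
128*cosh(4/3)/3645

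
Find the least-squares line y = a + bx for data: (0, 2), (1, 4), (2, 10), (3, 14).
a = 6/5, b = 21/5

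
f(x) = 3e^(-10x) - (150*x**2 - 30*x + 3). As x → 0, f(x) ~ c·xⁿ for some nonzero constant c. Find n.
3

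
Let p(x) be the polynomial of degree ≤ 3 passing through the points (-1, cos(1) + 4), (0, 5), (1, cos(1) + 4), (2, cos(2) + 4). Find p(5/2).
-5*cos(1)/2 + 35*cos(2)/16 + 85/16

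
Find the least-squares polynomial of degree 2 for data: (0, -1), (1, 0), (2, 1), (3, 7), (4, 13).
-6/7 + (-11/14)x + (15/14)x²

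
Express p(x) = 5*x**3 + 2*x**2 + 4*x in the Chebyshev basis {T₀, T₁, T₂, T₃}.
T₀ + (31/4)T₁ + T₂ + (5/4)T₃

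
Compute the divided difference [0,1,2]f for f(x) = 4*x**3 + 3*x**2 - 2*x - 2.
15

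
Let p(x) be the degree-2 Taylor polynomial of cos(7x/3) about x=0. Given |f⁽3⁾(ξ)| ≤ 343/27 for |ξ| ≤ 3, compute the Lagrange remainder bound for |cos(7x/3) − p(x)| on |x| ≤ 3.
343/6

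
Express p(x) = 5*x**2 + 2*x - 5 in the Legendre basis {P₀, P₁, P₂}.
(-10/3)P₀ + (2)P₁ + (10/3)P₂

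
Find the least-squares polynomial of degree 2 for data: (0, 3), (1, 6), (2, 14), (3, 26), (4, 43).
104/35 + (6/7)x + (16/7)x²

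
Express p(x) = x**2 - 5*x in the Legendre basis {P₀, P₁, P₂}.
(1/3)P₀ + (-5)P₁ + (2/3)P₂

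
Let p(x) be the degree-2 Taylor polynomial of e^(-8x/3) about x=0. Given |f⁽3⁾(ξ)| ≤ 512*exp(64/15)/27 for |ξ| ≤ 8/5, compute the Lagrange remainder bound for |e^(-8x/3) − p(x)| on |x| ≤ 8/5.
131072*exp(64/15)/10125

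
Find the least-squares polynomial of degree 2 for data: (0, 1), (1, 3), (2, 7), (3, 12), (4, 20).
37/35 + (69/70)x + (13/14)x²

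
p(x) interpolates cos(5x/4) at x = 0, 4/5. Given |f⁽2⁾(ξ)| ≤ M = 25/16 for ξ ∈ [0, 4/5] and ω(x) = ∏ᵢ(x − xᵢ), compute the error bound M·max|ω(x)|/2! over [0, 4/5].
1/8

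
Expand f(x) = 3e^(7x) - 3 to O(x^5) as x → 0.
21*x + 147*x**2/2 + 343*x**3/2 + 2401*x**4/8 + O(x**5)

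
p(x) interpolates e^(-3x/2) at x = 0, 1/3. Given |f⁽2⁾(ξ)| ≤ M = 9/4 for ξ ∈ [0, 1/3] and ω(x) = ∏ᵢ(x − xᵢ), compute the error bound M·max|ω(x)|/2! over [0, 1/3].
1/32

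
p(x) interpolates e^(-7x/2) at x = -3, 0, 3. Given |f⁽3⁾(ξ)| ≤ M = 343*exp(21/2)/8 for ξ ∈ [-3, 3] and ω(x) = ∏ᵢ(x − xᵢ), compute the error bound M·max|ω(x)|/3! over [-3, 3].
343*sqrt(3)*exp(21/2)/8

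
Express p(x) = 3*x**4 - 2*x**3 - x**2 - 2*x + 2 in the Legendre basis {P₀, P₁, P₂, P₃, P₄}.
(34/15)P₀ + (-16/5)P₁ + (22/21)P₂ + (-4/5)P₃ + (24/35)P₄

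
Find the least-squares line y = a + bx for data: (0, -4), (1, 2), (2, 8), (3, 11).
a = -17/5, b = 51/10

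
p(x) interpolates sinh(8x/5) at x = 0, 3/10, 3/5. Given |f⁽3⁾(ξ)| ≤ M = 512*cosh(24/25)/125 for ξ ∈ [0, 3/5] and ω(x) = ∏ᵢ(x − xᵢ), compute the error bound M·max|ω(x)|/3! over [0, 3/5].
64*sqrt(3)*cosh(24/25)/15625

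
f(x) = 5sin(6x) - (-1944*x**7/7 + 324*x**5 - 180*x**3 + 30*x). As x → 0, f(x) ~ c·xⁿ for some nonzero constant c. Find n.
9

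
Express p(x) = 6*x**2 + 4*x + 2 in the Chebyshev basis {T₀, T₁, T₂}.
(5)T₀ + (4)T₁ + (3)T₂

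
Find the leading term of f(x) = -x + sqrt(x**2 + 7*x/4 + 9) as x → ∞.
7/8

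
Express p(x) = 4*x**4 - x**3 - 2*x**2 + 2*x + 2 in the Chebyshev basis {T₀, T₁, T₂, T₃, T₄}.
(5/2)T₀ + (5/4)T₁ + T₂ + (-1/4)T₃ + (1/2)T₄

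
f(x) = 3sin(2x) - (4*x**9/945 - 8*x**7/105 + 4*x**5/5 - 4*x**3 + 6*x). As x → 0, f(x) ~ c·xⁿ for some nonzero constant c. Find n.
11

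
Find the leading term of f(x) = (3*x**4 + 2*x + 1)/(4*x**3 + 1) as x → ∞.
3*x/4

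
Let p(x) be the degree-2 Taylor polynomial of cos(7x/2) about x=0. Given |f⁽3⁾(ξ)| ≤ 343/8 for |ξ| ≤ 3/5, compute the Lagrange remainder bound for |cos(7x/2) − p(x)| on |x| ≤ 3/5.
3087/2000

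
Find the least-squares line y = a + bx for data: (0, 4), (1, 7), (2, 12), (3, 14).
a = 4, b = 7/2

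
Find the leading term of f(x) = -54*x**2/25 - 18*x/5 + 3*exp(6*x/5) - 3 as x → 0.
108*x**3/125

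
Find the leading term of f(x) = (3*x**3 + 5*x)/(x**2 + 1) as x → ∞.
3*x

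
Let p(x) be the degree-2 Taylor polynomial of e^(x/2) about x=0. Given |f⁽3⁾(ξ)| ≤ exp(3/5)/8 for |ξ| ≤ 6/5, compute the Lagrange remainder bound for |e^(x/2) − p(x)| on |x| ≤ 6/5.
9*exp(3/5)/250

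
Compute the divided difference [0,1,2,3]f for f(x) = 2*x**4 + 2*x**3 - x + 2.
14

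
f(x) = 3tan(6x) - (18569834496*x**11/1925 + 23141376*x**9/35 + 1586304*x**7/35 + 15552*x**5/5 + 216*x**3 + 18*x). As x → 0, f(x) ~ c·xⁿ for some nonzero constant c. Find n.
13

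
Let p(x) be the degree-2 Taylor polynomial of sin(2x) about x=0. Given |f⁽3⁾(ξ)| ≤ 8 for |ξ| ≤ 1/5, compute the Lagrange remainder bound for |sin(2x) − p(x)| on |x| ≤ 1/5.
4/375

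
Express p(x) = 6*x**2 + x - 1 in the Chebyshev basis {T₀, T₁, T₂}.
(2)T₀ + T₁ + (3)T₂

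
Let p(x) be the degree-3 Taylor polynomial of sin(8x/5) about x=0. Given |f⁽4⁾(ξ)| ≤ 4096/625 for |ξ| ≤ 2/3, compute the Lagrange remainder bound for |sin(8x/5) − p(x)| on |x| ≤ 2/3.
8192/151875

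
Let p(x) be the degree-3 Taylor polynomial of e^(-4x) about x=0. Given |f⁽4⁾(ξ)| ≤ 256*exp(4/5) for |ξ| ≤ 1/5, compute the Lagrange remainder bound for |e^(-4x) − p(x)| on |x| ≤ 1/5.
32*exp(4/5)/1875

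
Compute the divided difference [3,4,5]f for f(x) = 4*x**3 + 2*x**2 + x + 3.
50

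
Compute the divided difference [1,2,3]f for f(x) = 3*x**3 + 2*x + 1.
18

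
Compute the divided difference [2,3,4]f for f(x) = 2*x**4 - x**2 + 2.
109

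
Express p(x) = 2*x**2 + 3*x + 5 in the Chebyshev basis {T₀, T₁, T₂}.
(6)T₀ + (3)T₁ + T₂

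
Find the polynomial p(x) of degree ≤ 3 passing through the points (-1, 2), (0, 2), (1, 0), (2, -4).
-x**2 - x + 2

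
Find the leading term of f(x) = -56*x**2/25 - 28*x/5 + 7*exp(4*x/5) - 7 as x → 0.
224*x**3/375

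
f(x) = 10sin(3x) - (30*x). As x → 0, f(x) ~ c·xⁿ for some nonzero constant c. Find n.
3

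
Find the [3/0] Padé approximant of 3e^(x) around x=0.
x**3/2 + 3*x**2/2 + 3*x + 3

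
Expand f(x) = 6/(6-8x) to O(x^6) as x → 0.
1 + 4*x/3 + 16*x**2/9 + 64*x**3/27 + 256*x**4/81 + 1024*x**5/243 + O(x**6)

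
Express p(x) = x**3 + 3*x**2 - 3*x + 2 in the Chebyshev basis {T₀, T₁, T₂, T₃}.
(7/2)T₀ + (-9/4)T₁ + (3/2)T₂ + (1/4)T₃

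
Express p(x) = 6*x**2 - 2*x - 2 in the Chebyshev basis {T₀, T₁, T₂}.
T₀ + (-2)T₁ + (3)T₂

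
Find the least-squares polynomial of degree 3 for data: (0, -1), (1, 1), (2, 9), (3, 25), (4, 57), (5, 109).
-10/9 + (757/378)x + (-22/63)x² + (47/54)x³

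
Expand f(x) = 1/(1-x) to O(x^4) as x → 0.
1 + x + x**2 + x**3 + O(x**4)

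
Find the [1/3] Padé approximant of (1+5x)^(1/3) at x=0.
(25*x/6 + 1)/(125*x**3/81 - 25*x**2/18 + 5*x/2 + 1)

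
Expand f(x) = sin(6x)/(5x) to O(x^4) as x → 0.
6/5 - 36*x**2/5 + O(x**4)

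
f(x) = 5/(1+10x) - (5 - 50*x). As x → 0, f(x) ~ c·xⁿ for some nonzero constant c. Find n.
2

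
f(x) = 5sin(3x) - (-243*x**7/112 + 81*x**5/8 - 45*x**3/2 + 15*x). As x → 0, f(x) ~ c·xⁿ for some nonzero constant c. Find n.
9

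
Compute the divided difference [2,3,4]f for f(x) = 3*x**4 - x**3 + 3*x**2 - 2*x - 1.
159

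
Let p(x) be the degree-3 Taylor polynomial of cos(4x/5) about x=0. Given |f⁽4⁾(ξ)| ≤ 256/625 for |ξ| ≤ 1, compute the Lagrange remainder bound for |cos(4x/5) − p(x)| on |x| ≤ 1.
32/1875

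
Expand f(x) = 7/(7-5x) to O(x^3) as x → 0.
1 + 5*x/7 + 25*x**2/49 + O(x**3)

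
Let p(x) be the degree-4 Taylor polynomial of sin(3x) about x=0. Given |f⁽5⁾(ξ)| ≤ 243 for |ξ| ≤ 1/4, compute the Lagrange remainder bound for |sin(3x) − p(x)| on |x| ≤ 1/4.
81/40960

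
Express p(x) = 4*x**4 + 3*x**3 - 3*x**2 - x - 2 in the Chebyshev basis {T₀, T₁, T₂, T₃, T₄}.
(-2)T₀ + (5/4)T₁ + (1/2)T₂ + (3/4)T₃ + (1/2)T₄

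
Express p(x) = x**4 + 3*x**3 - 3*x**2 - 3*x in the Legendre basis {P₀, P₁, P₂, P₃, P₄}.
(-4/5)P₀ + (-6/5)P₁ + (-10/7)P₂ + (6/5)P₃ + (8/35)P₄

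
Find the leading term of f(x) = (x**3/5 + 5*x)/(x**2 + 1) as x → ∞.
x/5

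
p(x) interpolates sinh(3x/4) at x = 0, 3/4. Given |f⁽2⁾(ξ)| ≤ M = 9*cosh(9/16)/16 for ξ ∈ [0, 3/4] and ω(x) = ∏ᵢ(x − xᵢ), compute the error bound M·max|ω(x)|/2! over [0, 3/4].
81*cosh(9/16)/2048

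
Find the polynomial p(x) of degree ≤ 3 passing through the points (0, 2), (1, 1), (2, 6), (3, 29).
2*x**3 - 3*x**2 + 2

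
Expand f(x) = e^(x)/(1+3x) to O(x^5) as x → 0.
1 - 2*x + 13*x**2/2 - 58*x**3/3 + 1393*x**4/24 + O(x**5)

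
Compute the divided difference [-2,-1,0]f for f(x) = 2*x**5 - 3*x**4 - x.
-51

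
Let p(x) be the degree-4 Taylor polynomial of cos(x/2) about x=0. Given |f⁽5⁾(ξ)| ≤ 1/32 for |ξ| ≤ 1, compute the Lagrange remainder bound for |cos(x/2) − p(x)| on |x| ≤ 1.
1/3840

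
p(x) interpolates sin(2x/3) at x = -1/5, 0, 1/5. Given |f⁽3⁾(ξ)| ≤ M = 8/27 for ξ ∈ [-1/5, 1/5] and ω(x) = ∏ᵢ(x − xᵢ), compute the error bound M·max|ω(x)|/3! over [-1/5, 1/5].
8*sqrt(3)/91125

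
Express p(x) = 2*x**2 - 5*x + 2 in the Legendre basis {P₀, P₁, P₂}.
(8/3)P₀ + (-5)P₁ + (4/3)P₂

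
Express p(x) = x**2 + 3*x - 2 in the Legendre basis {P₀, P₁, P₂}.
(-5/3)P₀ + (3)P₁ + (2/3)P₂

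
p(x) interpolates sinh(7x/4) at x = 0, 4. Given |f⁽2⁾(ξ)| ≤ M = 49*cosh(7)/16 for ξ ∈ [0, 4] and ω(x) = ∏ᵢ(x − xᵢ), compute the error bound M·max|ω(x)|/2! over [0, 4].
49*cosh(7)/8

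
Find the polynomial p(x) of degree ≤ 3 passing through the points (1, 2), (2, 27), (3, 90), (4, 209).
3*x**3 + x**2 + x - 3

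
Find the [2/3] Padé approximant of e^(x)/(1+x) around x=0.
(13*x**2/140 + 18*x/35 + 1)/(8*x**3/105 - 57*x**2/140 + 18*x/35 + 1)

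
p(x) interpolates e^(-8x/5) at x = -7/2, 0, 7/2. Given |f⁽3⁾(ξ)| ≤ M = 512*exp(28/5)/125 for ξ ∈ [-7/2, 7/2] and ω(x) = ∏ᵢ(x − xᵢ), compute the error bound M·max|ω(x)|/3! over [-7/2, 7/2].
21952*sqrt(3)*exp(28/5)/3375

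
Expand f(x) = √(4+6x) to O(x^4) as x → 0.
2 + 3*x/2 - 9*x**2/16 + 27*x**3/64 + O(x**4)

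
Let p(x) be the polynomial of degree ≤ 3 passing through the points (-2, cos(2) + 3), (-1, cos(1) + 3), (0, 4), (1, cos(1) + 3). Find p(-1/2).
-cos(2)/16 + cos(1)/2 + 57/16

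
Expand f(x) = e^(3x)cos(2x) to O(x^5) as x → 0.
1 + 3*x + 5*x**2/2 - 3*x**3/2 - 119*x**4/24 + O(x**5)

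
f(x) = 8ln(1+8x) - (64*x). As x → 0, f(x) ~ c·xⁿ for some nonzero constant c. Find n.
2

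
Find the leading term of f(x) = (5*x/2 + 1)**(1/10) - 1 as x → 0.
x/4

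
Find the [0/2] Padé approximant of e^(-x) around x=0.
1/(x**2/2 + x + 1)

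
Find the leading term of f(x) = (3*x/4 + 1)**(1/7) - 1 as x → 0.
3*x/28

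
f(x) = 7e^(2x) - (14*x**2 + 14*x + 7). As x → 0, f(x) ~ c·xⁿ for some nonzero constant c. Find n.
3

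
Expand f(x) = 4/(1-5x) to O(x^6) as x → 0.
4 + 20*x + 100*x**2 + 500*x**3 + 2500*x**4 + 12500*x**5 + O(x**6)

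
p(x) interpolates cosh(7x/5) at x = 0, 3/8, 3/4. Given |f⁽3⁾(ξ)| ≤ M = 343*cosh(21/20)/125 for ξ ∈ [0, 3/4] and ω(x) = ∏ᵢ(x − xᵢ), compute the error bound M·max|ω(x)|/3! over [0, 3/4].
343*sqrt(3)*cosh(21/20)/64000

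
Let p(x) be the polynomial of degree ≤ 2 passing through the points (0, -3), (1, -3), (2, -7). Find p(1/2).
-5/2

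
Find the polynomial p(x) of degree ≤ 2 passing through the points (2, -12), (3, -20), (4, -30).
-x**2 - 3*x - 2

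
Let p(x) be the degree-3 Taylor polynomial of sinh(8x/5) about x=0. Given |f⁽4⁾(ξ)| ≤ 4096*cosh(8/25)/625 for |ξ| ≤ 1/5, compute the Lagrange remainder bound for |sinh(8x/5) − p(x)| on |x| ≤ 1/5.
512*cosh(8/25)/1171875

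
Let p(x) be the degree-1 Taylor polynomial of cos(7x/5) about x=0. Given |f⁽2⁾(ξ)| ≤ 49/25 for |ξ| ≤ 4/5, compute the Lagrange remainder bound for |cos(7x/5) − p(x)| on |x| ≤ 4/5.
392/625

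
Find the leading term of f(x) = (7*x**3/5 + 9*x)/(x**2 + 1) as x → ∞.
7*x/5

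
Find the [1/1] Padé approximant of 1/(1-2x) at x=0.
1/(1 - 2*x)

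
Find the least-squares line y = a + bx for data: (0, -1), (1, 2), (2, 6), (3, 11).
a = -3/2, b = 4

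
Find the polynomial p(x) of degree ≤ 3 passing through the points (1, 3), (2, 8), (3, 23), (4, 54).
x**3 - x**2 + x + 2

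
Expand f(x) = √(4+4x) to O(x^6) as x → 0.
2 + x - x**2/4 + x**3/8 - 5*x**4/64 + 7*x**5/128 + O(x**6)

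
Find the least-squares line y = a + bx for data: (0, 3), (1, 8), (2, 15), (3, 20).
a = 14/5, b = 29/5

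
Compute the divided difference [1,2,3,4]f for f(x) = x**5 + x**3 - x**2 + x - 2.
66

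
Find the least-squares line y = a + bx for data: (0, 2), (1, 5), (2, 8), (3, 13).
a = 8/5, b = 18/5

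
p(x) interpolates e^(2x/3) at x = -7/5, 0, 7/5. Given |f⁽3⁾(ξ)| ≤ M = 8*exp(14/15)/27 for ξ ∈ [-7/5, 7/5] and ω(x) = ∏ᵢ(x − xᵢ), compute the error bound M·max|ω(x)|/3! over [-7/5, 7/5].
2744*sqrt(3)*exp(14/15)/91125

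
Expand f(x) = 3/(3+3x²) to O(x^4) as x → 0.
1 - x**2 + O(x**4)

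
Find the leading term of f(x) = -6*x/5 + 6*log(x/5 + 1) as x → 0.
-3*x**2/25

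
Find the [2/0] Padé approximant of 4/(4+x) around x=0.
x**2/16 - x/4 + 1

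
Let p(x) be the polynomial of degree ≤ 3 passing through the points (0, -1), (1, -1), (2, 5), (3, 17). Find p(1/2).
-7/4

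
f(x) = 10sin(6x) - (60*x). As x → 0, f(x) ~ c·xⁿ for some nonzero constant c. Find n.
3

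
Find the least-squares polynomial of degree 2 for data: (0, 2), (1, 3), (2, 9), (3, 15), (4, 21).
10/7 + (15/7)x + (5/7)x²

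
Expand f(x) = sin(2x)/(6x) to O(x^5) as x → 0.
1/3 - 2*x**2/9 + 2*x**4/45 + O(x**5)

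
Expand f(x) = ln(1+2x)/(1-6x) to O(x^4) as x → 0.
2*x + 10*x**2 + 188*x**3/3 + O(x**4)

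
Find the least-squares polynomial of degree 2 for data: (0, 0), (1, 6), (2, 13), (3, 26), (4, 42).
11/35 + (104/35)x + (13/7)x²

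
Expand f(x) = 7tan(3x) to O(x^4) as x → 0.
21*x + 63*x**3 + O(x**4)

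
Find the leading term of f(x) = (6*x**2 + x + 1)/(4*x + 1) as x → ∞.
3*x/2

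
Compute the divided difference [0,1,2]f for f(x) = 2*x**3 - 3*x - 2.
6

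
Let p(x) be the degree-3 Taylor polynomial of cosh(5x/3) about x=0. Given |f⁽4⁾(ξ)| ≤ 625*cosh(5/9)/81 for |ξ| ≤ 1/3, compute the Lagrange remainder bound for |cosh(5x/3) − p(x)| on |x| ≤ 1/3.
625*cosh(5/9)/157464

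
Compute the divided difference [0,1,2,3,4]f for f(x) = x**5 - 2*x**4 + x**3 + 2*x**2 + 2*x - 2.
8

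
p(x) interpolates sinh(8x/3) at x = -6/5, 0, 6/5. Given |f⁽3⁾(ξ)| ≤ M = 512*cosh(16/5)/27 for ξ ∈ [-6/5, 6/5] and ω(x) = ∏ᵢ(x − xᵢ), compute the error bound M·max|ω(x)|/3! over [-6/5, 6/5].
4096*sqrt(3)*cosh(16/5)/3375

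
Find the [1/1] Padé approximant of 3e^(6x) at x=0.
(9*x + 3)/(1 - 3*x)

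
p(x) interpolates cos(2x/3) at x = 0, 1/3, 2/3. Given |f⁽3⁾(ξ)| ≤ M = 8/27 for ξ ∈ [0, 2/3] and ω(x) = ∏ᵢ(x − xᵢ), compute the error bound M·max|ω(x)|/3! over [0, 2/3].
8*sqrt(3)/19683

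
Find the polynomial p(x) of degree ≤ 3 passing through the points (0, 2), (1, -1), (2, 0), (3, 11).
x**3 - x**2 - 3*x + 2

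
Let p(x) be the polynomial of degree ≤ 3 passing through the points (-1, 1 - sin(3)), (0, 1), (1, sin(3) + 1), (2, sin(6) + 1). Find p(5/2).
35*sin(6)/16 - 15*sin(3)/8 + 1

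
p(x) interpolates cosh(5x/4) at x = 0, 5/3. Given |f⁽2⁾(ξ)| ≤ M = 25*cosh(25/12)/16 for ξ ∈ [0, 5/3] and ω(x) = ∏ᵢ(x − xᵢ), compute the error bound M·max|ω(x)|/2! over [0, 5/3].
625*cosh(25/12)/1152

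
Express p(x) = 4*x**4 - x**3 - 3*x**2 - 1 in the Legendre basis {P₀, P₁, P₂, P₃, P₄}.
(-6/5)P₀ + (-3/5)P₁ + (2/7)P₂ + (-2/5)P₃ + (32/35)P₄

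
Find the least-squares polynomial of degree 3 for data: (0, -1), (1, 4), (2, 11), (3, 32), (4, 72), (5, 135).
-29/42 + (857/252)x + (-67/84)x² + (10/9)x³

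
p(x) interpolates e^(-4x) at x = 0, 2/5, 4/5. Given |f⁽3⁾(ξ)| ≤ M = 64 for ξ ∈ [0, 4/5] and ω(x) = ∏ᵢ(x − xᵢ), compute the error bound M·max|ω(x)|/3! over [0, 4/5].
512*sqrt(3)/3375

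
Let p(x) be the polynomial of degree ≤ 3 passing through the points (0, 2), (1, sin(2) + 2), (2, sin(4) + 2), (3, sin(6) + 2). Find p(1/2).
sin(6)/16 - 5*sin(4)/16 + 15*sin(2)/16 + 2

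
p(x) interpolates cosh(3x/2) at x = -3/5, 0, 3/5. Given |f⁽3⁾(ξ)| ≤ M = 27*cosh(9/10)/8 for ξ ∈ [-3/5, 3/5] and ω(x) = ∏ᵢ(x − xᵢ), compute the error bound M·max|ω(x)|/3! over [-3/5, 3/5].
27*sqrt(3)*cosh(9/10)/1000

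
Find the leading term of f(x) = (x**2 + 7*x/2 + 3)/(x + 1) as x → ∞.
x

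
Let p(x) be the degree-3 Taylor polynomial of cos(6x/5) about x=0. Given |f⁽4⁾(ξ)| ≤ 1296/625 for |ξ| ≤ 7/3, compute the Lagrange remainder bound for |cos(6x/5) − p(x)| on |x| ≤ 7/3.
4802/1875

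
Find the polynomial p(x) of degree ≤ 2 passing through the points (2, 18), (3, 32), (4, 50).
2*x**2 + 4*x + 2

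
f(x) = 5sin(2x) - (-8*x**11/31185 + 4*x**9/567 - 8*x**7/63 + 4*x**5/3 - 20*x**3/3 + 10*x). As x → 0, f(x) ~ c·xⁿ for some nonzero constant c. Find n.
13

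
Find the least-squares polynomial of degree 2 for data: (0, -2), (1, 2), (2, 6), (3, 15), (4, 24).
-13/7 + (31/14)x + (15/14)x²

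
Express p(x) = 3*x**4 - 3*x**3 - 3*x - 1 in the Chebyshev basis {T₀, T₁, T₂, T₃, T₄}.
(1/8)T₀ + (-21/4)T₁ + (3/2)T₂ + (-3/4)T₃ + (3/8)T₄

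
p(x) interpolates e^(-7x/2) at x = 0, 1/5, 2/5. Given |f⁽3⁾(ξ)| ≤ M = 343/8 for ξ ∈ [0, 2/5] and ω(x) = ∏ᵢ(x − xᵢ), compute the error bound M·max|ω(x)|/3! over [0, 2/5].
343*sqrt(3)/27000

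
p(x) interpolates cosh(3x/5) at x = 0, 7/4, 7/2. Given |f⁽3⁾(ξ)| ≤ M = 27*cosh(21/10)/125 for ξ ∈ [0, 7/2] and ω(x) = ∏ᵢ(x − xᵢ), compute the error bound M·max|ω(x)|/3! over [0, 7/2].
343*sqrt(3)*cosh(21/10)/8000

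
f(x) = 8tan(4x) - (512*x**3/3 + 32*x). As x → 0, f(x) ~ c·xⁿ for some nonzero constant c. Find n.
5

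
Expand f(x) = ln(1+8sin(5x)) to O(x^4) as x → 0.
40*x - 800*x**2 + 63500*x**3/3 + O(x**4)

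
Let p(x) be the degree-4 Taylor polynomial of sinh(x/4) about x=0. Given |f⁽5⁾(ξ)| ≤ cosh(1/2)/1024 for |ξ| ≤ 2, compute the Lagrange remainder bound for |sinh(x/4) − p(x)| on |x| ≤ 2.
cosh(1/2)/3840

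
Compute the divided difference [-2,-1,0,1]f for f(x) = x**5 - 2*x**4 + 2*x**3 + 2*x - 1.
11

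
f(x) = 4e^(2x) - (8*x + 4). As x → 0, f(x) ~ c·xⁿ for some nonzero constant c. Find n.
2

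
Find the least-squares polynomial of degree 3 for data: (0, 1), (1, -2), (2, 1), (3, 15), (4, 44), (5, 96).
115/126 + (-391/108)x + (2/63)x² + (97/108)x³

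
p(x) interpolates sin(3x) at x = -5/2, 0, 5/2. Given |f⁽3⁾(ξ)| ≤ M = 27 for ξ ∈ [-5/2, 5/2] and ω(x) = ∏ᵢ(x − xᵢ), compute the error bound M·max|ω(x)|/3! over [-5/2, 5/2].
125*sqrt(3)/8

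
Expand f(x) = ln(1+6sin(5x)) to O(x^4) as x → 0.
30*x - 450*x**2 + 8875*x**3 + O(x**4)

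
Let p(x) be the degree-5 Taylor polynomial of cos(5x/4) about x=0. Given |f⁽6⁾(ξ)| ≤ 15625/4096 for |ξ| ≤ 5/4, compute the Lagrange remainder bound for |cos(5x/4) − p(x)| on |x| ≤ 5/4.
48828125/2415919104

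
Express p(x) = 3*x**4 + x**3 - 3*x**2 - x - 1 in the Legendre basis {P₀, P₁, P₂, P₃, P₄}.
(-7/5)P₀ + (-2/5)P₁ + (-2/7)P₂ + (2/5)P₃ + (24/35)P₄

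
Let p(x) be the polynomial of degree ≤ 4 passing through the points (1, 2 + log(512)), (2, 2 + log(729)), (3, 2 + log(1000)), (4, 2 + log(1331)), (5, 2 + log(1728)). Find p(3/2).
2 + log(729*11**(21/32)*2**(75/128)*3**(57/128)*5**(23/64)/25)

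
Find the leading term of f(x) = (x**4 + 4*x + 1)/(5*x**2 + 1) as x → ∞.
x**2/5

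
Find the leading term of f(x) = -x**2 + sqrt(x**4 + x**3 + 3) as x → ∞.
x/2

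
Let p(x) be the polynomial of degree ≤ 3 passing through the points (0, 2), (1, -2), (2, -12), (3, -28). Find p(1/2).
3/4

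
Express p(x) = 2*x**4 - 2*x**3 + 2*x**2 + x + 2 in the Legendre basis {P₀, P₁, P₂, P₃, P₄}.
(46/15)P₀ + (-1/5)P₁ + (52/21)P₂ + (-4/5)P₃ + (16/35)P₄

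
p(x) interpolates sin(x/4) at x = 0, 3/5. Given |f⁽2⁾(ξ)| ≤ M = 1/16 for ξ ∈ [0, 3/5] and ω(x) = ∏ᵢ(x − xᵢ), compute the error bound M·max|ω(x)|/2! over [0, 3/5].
9/3200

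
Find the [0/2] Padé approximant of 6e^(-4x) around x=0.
6/(8*x**2 + 4*x + 1)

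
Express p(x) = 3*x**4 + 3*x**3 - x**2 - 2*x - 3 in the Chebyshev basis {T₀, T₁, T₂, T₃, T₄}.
(-19/8)T₀ + (1/4)T₁ + T₂ + (3/4)T₃ + (3/8)T₄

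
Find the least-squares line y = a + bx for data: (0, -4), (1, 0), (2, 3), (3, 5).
a = -7/2, b = 3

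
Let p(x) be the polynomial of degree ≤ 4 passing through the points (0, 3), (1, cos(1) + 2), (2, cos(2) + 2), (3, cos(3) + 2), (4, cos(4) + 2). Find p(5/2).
15*cos(3)/32 + 45*cos(2)/64 - 5*cos(1)/32 - 5*cos(4)/128 + 259/128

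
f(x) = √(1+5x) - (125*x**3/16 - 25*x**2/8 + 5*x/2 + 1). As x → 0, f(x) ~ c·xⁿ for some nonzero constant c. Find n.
4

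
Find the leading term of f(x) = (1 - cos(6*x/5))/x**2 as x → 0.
18/25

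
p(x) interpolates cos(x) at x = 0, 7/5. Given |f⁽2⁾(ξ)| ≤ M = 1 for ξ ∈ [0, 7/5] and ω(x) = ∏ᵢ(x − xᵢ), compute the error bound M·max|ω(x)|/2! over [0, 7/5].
49/200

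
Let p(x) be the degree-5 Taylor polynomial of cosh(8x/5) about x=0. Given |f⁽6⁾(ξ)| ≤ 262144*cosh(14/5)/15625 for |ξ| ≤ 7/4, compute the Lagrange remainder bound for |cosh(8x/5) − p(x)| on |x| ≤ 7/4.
470596*cosh(14/5)/703125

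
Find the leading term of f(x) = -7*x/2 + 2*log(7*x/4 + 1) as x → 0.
-49*x**2/16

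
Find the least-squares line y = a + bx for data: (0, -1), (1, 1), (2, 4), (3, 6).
a = -11/10, b = 12/5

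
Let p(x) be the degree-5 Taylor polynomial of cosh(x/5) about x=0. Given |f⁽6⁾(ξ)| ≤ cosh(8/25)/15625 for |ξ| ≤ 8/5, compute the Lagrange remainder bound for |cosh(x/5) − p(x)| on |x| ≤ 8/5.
16384*cosh(8/25)/10986328125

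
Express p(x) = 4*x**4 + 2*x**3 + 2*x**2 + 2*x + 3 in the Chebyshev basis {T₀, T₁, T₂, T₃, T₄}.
(11/2)T₀ + (7/2)T₁ + (3)T₂ + (1/2)T₃ + (1/2)T₄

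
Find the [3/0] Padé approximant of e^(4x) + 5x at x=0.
32*x**3/3 + 8*x**2 + 9*x + 1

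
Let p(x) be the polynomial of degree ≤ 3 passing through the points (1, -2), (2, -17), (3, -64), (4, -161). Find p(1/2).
-7/8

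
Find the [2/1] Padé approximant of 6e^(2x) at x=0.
(4*x**2 + 8*x + 6)/(1 - 2*x/3)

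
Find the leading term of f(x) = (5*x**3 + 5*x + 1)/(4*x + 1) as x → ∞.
5*x**2/4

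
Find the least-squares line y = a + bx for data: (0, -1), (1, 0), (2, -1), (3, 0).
a = -4/5, b = 1/5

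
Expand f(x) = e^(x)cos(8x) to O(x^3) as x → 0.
1 + x - 63*x**2/2 + O(x**3)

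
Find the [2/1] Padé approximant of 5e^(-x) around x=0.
(5*x**2/6 - 10*x/3 + 5)/(x/3 + 1)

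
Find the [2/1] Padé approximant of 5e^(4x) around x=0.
(40*x**2/3 + 40*x/3 + 5)/(1 - 4*x/3)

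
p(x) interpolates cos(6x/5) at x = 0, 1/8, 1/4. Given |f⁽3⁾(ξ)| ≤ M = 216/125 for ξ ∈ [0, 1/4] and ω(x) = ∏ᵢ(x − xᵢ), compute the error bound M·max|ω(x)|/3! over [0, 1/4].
sqrt(3)/8000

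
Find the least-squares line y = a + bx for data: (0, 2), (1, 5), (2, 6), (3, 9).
a = 11/5, b = 11/5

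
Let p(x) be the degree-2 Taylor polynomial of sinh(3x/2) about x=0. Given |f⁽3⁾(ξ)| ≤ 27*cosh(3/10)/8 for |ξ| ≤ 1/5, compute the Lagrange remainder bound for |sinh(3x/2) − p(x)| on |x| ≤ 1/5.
9*cosh(3/10)/2000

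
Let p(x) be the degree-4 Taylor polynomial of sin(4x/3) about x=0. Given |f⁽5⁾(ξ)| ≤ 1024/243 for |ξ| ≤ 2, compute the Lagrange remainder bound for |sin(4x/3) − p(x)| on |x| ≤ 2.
4096/3645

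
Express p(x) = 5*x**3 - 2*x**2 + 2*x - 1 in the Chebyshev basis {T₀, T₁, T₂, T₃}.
(-2)T₀ + (23/4)T₁ - T₂ + (5/4)T₃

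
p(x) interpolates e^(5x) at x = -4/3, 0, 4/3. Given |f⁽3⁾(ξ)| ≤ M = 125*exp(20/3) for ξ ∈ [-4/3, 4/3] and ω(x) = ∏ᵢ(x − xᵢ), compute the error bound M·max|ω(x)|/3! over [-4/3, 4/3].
8000*sqrt(3)*exp(20/3)/729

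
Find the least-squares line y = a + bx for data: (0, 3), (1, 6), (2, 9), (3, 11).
a = 16/5, b = 27/10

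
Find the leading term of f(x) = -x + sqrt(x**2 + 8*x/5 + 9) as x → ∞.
4/5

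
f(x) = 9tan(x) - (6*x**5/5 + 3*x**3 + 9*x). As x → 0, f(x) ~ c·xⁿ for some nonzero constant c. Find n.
7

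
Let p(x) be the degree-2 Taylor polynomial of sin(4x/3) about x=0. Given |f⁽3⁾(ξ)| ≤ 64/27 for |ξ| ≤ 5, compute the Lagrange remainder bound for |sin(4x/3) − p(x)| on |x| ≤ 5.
4000/81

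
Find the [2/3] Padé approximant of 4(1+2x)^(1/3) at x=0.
(56*x**2/9 + 32*x/3 + 4)/(-4*x**3/81 + 2*x**2/3 + 2*x + 1)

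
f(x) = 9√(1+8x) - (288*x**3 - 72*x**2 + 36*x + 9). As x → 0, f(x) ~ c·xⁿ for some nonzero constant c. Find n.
4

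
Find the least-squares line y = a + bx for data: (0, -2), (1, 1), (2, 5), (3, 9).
a = -23/10, b = 37/10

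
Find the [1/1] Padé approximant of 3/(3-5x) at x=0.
1/(1 - 5*x/3)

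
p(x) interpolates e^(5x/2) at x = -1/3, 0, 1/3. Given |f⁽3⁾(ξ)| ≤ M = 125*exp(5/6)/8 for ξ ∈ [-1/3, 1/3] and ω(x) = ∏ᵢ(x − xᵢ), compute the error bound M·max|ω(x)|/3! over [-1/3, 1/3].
125*sqrt(3)*exp(5/6)/5832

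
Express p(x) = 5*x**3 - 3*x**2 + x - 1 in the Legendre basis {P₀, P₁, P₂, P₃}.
(-2)P₀ + (4)P₁ + (-2)P₂ + (2)P₃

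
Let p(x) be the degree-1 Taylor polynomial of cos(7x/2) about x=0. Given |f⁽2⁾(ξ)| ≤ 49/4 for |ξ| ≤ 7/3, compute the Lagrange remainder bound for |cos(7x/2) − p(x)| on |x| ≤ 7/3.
2401/72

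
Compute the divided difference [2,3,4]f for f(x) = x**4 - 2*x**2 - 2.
53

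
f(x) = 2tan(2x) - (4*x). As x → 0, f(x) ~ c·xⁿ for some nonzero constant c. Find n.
3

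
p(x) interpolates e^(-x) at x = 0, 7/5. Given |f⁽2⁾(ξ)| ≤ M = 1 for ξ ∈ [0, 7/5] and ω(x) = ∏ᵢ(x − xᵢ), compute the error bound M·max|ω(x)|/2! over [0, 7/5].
49/200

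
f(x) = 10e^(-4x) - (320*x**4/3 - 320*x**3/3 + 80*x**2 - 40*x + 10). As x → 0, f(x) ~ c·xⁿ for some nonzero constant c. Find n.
5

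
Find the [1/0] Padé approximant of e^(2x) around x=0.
2*x + 1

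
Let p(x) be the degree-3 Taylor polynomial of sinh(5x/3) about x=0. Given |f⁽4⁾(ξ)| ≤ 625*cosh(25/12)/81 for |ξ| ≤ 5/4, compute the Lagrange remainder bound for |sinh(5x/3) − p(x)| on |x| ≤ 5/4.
390625*cosh(25/12)/497664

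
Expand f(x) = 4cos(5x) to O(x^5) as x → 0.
4 - 50*x**2 + 625*x**4/6 + O(x**5)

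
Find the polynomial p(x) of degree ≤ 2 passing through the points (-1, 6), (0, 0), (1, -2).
2*x**2 - 4*x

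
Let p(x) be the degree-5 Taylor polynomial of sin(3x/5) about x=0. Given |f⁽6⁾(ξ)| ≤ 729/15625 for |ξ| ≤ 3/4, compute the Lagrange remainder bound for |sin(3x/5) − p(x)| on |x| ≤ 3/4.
59049/5120000000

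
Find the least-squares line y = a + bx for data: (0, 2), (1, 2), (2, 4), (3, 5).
a = 8/5, b = 11/10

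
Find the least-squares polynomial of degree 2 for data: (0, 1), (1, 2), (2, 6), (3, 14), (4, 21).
24/35 + (22/35)x + (8/7)x²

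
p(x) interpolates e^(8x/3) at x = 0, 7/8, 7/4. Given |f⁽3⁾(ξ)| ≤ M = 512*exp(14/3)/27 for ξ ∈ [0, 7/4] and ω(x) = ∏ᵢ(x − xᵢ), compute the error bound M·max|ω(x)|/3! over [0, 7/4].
343*sqrt(3)*exp(14/3)/729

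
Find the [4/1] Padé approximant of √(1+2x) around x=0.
(3*x**4/40 - x**3/5 + 9*x**2/10 + 12*x/5 + 1)/(7*x/5 + 1)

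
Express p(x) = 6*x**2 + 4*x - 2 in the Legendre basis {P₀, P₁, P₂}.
(4)P₁ + (4)P₂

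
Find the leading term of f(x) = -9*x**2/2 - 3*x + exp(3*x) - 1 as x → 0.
9*x**3/2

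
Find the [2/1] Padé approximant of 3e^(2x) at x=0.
(2*x**2 + 4*x + 3)/(1 - 2*x/3)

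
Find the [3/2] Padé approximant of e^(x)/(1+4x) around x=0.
(3299*x**3/76260 + 6429*x**2/25420 + 957*x/1271 + 1)/(-25121*x**2/25420 + 4770*x/1271 + 1)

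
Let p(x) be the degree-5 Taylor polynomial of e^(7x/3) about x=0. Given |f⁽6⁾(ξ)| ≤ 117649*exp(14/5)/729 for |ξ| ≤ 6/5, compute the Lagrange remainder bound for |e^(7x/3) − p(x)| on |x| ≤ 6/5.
470596*exp(14/5)/703125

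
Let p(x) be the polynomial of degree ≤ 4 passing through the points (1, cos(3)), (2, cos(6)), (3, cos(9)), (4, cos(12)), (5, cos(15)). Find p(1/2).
-105*cos(6)/32 + 189*cos(9)/64 + 315*cos(3)/128 - 45*cos(12)/32 + 35*cos(15)/128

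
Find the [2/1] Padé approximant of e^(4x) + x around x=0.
(4*x**2/3 + 11*x/3 + 1)/(1 - 4*x/3)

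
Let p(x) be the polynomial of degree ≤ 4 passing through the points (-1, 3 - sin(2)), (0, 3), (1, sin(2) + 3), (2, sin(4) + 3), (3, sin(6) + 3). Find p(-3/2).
35*sin(6)/128 + 63*sin(2)/128 - 45*sin(4)/32 + 3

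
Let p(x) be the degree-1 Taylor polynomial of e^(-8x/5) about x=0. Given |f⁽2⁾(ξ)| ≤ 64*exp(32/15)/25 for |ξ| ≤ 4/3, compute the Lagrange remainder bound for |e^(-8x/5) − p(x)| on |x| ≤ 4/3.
512*exp(32/15)/225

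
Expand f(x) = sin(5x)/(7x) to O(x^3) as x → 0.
5/7 - 125*x**2/42 + O(x**3)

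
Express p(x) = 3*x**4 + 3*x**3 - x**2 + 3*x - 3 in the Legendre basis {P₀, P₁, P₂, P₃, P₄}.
(-41/15)P₀ + (24/5)P₁ + (22/21)P₂ + (6/5)P₃ + (24/35)P₄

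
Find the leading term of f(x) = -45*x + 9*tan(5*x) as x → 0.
375*x**3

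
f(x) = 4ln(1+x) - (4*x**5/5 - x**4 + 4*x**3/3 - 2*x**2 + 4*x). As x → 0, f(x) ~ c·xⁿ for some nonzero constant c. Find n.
6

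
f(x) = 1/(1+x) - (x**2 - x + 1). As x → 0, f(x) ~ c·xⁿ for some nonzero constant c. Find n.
3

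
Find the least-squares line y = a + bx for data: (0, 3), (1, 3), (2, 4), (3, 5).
a = 27/10, b = 7/10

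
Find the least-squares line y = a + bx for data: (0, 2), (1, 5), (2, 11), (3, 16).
a = 13/10, b = 24/5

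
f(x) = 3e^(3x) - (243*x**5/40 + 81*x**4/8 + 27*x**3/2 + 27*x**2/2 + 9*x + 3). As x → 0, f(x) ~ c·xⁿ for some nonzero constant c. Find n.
6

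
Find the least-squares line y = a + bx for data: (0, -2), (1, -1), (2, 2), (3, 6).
a = -14/5, b = 27/10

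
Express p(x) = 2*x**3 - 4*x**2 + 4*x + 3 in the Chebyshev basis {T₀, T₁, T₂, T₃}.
T₀ + (11/2)T₁ + (-2)T₂ + (1/2)T₃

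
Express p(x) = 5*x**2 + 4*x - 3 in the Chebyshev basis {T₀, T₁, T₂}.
(-1/2)T₀ + (4)T₁ + (5/2)T₂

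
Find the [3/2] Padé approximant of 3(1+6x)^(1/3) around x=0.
(56*x**3/5 + 252*x**2/5 + 126*x/5 + 3)/(8*x**2 + 32*x/5 + 1)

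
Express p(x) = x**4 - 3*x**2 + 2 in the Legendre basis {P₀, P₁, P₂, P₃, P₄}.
(6/5)P₀ + (-10/7)P₂ + (8/35)P₄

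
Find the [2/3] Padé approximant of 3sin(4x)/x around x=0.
(12 - 112*x**2/5)/(4*x**2/5 + 1)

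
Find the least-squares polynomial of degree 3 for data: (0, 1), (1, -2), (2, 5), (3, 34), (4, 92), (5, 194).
17/18 + (-3329/756)x + (-31/126)x² + (191/108)x³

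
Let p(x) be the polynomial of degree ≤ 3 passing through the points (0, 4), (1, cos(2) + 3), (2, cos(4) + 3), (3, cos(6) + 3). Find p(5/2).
15*cos(4)/16 - 5*cos(2)/16 + 5*cos(6)/16 + 49/16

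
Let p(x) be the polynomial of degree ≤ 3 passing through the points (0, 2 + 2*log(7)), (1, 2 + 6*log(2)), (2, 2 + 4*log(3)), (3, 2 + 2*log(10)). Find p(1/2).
2 + log(32*5**(1/8)*6**(3/4)*7**(5/8)/9)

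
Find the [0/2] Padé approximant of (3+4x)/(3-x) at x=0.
1/(20*x**2/9 - 5*x/3 + 1)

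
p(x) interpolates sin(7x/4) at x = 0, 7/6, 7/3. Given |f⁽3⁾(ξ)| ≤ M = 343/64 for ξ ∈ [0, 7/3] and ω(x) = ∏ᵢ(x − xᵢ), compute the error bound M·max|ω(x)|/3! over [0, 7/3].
117649*sqrt(3)/373248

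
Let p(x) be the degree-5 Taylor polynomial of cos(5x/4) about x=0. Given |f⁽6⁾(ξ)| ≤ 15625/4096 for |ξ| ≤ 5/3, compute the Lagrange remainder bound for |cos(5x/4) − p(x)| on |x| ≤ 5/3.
48828125/429981696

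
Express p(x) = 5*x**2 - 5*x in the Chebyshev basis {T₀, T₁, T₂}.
(5/2)T₀ + (-5)T₁ + (5/2)T₂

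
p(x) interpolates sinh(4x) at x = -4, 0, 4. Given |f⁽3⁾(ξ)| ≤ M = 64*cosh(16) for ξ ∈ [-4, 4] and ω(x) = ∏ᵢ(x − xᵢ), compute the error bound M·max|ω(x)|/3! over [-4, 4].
4096*sqrt(3)*cosh(16)/27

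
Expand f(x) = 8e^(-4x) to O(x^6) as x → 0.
8 - 32*x + 64*x**2 - 256*x**3/3 + 256*x**4/3 - 1024*x**5/15 + O(x**6)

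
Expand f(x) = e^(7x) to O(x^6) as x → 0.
1 + 7*x + 49*x**2/2 + 343*x**3/6 + 2401*x**4/24 + 16807*x**5/120 + O(x**6)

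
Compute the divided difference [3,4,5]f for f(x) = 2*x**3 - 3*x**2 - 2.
21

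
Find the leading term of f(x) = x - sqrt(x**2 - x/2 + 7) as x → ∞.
1/4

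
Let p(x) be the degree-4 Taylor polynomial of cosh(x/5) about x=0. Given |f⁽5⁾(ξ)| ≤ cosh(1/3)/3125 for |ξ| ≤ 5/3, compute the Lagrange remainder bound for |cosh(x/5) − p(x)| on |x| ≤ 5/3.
cosh(1/3)/29160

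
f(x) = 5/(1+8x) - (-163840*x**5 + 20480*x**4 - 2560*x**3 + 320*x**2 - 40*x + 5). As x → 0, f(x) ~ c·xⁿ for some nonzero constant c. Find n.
6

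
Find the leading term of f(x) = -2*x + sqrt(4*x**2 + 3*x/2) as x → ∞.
3/8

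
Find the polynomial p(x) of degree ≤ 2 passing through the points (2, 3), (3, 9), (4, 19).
2*x**2 - 4*x + 3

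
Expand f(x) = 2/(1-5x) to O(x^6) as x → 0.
2 + 10*x + 50*x**2 + 250*x**3 + 1250*x**4 + 6250*x**5 + O(x**6)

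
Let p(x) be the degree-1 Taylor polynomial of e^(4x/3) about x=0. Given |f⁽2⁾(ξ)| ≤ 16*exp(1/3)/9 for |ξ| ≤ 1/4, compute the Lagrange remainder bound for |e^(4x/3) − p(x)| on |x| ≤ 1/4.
exp(1/3)/18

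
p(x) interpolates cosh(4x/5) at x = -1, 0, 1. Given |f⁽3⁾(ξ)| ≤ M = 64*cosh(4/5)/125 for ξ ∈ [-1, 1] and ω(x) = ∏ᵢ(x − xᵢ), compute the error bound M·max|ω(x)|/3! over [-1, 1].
64*sqrt(3)*cosh(4/5)/3375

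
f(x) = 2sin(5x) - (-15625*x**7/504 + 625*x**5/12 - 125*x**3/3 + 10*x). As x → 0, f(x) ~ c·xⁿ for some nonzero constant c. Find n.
9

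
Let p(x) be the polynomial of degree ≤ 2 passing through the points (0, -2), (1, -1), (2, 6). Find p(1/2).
-9/4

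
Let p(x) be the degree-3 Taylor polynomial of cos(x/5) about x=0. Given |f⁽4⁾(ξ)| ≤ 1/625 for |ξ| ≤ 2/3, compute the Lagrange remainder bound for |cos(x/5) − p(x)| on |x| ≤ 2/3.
2/151875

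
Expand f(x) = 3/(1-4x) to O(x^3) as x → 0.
3 + 12*x + 48*x**2 + O(x**3)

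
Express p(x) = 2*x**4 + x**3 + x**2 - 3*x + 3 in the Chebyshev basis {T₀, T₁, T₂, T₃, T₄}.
(17/4)T₀ + (-9/4)T₁ + (3/2)T₂ + (1/4)T₃ + (1/4)T₄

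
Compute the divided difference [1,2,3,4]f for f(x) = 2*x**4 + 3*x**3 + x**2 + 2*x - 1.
23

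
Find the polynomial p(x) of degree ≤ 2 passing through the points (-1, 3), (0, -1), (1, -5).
-4*x - 1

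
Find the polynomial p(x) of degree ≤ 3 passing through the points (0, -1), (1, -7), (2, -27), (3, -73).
-2*x**3 - x**2 - 3*x - 1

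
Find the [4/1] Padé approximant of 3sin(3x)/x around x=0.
243*x**4/40 - 27*x**2/2 + 9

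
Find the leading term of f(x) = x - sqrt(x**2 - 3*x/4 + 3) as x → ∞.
3/8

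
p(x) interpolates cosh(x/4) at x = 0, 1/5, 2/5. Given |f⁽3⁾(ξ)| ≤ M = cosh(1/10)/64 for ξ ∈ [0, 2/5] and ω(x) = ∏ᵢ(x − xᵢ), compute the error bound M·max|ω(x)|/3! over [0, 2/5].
sqrt(3)*cosh(1/10)/216000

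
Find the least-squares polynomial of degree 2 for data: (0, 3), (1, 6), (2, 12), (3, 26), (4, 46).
17/5 + (-7/5)x + (3)x²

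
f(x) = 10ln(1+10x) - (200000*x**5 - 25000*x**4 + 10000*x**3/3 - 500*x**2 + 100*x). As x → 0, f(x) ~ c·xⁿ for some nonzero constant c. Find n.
6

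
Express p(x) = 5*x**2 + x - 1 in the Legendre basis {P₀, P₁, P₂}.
(2/3)P₀ + P₁ + (10/3)P₂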